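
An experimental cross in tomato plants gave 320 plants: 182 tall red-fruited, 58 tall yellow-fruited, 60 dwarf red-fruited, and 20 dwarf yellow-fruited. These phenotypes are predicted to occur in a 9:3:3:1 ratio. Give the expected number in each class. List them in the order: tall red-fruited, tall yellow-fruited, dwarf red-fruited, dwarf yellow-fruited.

180, 60, 60, 20

The 9:3:3:1 ratio has 16 parts, so with N = 320 the expected counts are:
  tall red-fruited: 320 × 9/16 = 180
  tall yellow-fruited: 320 × 3/16 = 60
  dwarf red-fruited: 320 × 3/16 = 60
  dwarf yellow-fruited: 320 × 1/16 = 20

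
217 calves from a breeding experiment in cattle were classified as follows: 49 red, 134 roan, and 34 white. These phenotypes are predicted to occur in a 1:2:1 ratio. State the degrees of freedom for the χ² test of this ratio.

2

A goodness-of-fit test with 3 phenotype classes has df = 3 − 1 = 2.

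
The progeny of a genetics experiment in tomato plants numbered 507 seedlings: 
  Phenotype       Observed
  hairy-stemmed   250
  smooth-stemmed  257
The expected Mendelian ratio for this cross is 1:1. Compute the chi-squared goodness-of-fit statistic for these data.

Under the 1:1 hypothesis (Σ ratio = 2, N = 507):
  hairy-stemmed: 507 × 1/2 = 253.5
  smooth-stemmed: 507 × 1/2 = 253.5
χ² = Σ (O − E)² / E
  hairy-stemmed: (250 − 253.5)² / 253.5 = 0.0483
  smooth-stemmed: (257 − 253.5)² / 253.5 = 0.0483
χ² = 0.0483 + 0.0483 = 0.0966 ≈ 0.097

0.097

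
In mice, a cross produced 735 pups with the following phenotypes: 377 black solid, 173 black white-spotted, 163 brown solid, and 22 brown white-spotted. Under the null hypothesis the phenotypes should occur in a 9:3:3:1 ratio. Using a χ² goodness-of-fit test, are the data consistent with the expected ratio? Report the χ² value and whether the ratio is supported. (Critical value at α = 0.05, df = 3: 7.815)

29.273; not consistent

The 9:3:3:1 ratio has 16 parts, so with N = 735 the expected counts are:
  black solid: 735 × 9/16 = 413.4375
  black white-spotted: 735 × 3/16 = 137.8125
  brown solid: 735 × 3/16 = 137.8125
  brown white-spotted: 735 × 1/16 = 45.9375
χ² = Σ (O − E)² / E
  black solid: (377 − 413.4375)² / 413.4375 = 3.2113
  black white-spotted: (173 − 137.8125)² / 137.8125 = 8.9844
  brown solid: (163 − 137.8125)² / 137.8125 = 4.6034
  brown white-spotted: (22 − 45.9375)² / 45.9375 = 12.4736
χ² = 3.2113 + 8.9844 + 4.6034 + 12.4736 = 29.2727 ≈ 29.273
Degrees of freedom = 4 − 1 = 3; critical value at α = 0.05 is 7.815.
Since 29.273 > 7.815, we reject the null hypothesis — the data do not fit the 9:3:3:1 ratio.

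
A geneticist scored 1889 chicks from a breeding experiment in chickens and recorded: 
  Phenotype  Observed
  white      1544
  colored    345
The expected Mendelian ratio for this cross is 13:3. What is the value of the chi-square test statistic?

Expected counts for N = 1889 under a 13:3 ratio (total parts = 16):
  white: 1889 × 13/16 = 1534.8125
  colored: 1889 × 3/16 = 354.1875
χ² = Σ (O − E)² / E
  white: (1544 − 1534.8125)² / 1534.8125 = 0.0550
  colored: (345 − 354.1875)² / 354.1875 = 0.2383
χ² = 0.0550 + 0.2383 = 0.2933 ≈ 0.293

0.293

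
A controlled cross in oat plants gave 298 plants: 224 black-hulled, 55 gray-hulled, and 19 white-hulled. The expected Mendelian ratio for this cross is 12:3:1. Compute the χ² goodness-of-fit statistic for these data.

0.022

The 12:3:1 ratio has 16 parts, so with N = 298 the expected counts are:
  black-hulled: 298 × 12/16 = 223.5
  gray-hulled: 298 × 3/16 = 55.875
  white-hulled: 298 × 1/16 = 18.625
χ² = Σ (O − E)² / E
  black-hulled: (224 − 223.5)² / 223.5 = 0.0011
  gray-hulled: (55 − 55.875)² / 55.875 = 0.0137
  white-hulled: (19 − 18.625)² / 18.625 = 0.0076
χ² = 0.0011 + 0.0137 + 0.0076 = 0.0224 ≈ 0.022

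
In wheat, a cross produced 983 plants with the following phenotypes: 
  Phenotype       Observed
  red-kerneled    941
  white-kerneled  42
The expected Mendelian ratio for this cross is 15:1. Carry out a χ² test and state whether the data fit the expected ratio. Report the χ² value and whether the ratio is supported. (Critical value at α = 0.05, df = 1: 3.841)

Under the 15:1 hypothesis (Σ ratio = 16, N = 983):
  red-kerneled: 983 × 15/16 = 921.5625
  white-kerneled: 983 × 1/16 = 61.4375
χ² = Σ (O − E)² / E
  red-kerneled: (941 − 921.5625)² / 921.5625 = 0.4100
  white-kerneled: (42 − 61.4375)² / 61.4375 = 6.1496
χ² = 0.4100 + 6.1496 = 6.5596 ≈ 6.560
Degrees of freedom = 2 − 1 = 1; critical value at α = 0.05 is 3.841.
Since 6.560 > 3.841, we reject the null hypothesis — the data do not fit the 15:1 ratio.

6.560; not consistent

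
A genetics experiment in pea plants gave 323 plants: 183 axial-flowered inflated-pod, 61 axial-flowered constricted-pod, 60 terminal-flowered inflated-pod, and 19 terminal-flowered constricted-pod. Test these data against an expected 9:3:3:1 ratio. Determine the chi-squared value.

0.088

Total ratio parts = 16. Expected numbers out of 323:
  axial-flowered inflated-pod: 323 × 9/16 = 181.6875
  axial-flowered constricted-pod: 323 × 3/16 = 60.5625
  terminal-flowered inflated-pod: 323 × 3/16 = 60.5625
  terminal-flowered constricted-pod: 323 × 1/16 = 20.1875
χ² = Σ (O − E)² / E
  axial-flowered inflated-pod: (183 − 181.6875)² / 181.6875 = 0.0095
  axial-flowered constricted-pod: (61 − 60.5625)² / 60.5625 = 0.0032
  terminal-flowered inflated-pod: (60 − 60.5625)² / 60.5625 = 0.0052
  terminal-flowered constricted-pod: (19 − 20.1875)² / 20.1875 = 0.0699
χ² = 0.0095 + 0.0032 + 0.0052 + 0.0699 = 0.0878 ≈ 0.088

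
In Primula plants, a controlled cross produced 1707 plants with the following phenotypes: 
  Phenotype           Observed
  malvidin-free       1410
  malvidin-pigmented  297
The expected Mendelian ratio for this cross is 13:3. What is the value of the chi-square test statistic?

Total ratio parts = 16. Expected numbers out of 1707:
  malvidin-free: 1707 × 13/16 = 1386.9375
  malvidin-pigmented: 1707 × 3/16 = 320.0625
χ² = Σ (O − E)² / E
  malvidin-free: (1410 − 1386.9375)² / 1386.9375 = 0.3835
  malvidin-pigmented: (297 − 320.0625)² / 320.0625 = 1.6618
χ² = 0.3835 + 1.6618 = 2.0453 ≈ 2.045

2.045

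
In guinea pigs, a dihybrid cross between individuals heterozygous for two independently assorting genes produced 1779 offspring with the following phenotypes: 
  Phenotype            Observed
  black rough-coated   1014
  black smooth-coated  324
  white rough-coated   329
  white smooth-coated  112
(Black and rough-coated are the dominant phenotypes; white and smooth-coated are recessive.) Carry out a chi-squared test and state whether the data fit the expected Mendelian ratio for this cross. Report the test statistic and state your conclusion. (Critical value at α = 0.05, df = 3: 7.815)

A dihybrid F₂ with independent assortment and complete dominance at both loci gives a 9:3:3:1 phenotypic ratio.
Expected counts for N = 1779 under a 9:3:3:1 ratio (total parts = 16):
  black rough-coated: 1779 × 9/16 = 1000.6875
  black smooth-coated: 1779 × 3/16 = 333.5625
  white rough-coated: 1779 × 3/16 = 333.5625
  white smooth-coated: 1779 × 1/16 = 111.1875
χ² = Σ (O − E)² / E
  black rough-coated: (1014 − 1000.6875)² / 1000.6875 = 0.1771
  black smooth-coated: (324 − 333.5625)² / 333.5625 = 0.2741
  white rough-coated: (329 − 333.5625)² / 333.5625 = 0.0624
  white smooth-coated: (112 − 111.1875)² / 111.1875 = 0.0059
χ² = 0.1771 + 0.2741 + 0.0624 + 0.0059 = 0.5195 ≈ 0.520
Degrees of freedom = 4 − 1 = 3; critical value at α = 0.05 is 7.815.
Since 0.520 < 7.815, we fail to reject the null hypothesis — the data are consistent with the 9:3:3:1 ratio.

0.520; consistent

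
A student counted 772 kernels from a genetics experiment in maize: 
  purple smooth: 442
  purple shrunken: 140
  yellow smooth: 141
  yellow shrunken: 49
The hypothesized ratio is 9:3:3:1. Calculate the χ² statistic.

The 9:3:3:1 ratio has 16 parts, so with N = 772 the expected counts are:
  purple smooth: 772 × 9/16 = 434.25
  purple shrunken: 772 × 3/16 = 144.75
  yellow smooth: 772 × 3/16 = 144.75
  yellow shrunken: 772 × 1/16 = 48.25
χ² = Σ (O − E)² / E
  purple smooth: (442 − 434.25)² / 434.25 = 0.1383
  purple shrunken: (140 − 144.75)² / 144.75 = 0.1559
  yellow smooth: (141 − 144.75)² / 144.75 = 0.0972
  yellow shrunken: (49 − 48.25)² / 48.25 = 0.0117
χ² = 0.1383 + 0.1559 + 0.0972 + 0.0117 = 0.4031 ≈ 0.403

0.403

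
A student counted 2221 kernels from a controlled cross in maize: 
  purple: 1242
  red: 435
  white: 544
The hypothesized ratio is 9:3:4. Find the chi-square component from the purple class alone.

0.043

Expected counts for N = 2221 under a 9:3:4 ratio (total parts = 16):
  purple: 2221 × 9/16 = 1249.3125
  red: 2221 × 3/16 = 416.4375
  white: 2221 × 4/16 = 555.25
Contribution of purple: (1242 − 1249.3125)² / 1249.3125 = 0.0428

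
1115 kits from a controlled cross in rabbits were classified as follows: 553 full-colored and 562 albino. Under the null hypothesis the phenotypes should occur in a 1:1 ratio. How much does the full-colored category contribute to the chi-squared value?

0.036

Total ratio parts = 2. Expected numbers out of 1115:
  full-colored: 1115 × 1/2 = 557.5
  albino: 1115 × 1/2 = 557.5
Contribution of full-colored: (553 − 557.5)² / 557.5 = 0.0363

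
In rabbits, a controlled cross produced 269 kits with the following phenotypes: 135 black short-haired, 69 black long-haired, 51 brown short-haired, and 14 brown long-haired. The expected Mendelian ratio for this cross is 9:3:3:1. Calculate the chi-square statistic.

Total ratio parts = 16. Expected numbers out of 269:
  black short-haired: 269 × 9/16 = 151.3125
  black long-haired: 269 × 3/16 = 50.4375
  brown short-haired: 269 × 3/16 = 50.4375
  brown long-haired: 269 × 1/16 = 16.8125
χ² = Σ (O − E)² / E
  black short-haired: (135 − 151.3125)² / 151.3125 = 1.7586
  black long-haired: (69 − 50.4375)² / 50.4375 = 6.8316
  brown short-haired: (51 − 50.4375)² / 50.4375 = 0.0063
  brown long-haired: (14 − 16.8125)² / 16.8125 = 0.4705
χ² = 1.7586 + 6.8316 + 0.0063 + 0.4705 = 9.067

9.067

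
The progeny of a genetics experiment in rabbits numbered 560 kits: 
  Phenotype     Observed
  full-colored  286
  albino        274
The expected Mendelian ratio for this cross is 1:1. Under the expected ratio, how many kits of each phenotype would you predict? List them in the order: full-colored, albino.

280, 280

The 1:1 ratio has 2 parts, so with N = 560 the expected counts are:
  full-colored: 560 × 1/2 = 280
  albino: 560 × 1/2 = 280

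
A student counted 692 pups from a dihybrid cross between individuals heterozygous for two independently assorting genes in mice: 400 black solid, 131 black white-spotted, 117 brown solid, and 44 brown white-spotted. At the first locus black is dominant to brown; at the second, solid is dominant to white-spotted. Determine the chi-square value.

1.575

A dihybrid F₂ with independent assortment and complete dominance at both loci gives a 9:3:3:1 phenotypic ratio.
The 9:3:3:1 ratio has 16 parts, so with N = 692 the expected counts are:
  black solid: 692 × 9/16 = 389.25
  black white-spotted: 692 × 3/16 = 129.75
  brown solid: 692 × 3/16 = 129.75
  brown white-spotted: 692 × 1/16 = 43.25
χ² = Σ (O − E)² / E
  black solid: (400 − 389.25)² / 389.25 = 0.2969
  black white-spotted: (131 − 129.75)² / 129.75 = 0.0120
  brown solid: (117 − 129.75)² / 129.75 = 1.2529
  brown white-spotted: (44 − 43.25)² / 43.25 = 0.0130
χ² = 0.2969 + 0.0120 + 1.2529 + 0.0130 = 1.5748 ≈ 1.575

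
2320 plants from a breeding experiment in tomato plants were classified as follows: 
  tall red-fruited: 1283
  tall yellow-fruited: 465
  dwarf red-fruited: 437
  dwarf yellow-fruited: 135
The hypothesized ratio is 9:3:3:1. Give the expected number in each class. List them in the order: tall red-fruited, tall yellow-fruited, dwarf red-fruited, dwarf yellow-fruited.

1305, 435, 435, 145

Expected counts for N = 2320 under a 9:3:3:1 ratio (total parts = 16):
  tall red-fruited: 2320 × 9/16 = 1305
  tall yellow-fruited: 2320 × 3/16 = 435
  dwarf red-fruited: 2320 × 3/16 = 435
  dwarf yellow-fruited: 2320 × 1/16 = 145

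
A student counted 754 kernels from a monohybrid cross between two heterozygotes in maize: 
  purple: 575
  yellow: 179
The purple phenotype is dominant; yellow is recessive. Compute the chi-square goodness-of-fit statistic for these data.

0.638

For a monohybrid cross between heterozygotes with complete dominance, the expected phenotypic ratio is 3:1.
The 3:1 ratio has 4 parts, so with N = 754 the expected counts are:
  purple: 754 × 3/4 = 565.5
  yellow: 754 × 1/4 = 188.5
χ² = Σ (O − E)² / E
  purple: (575 − 565.5)² / 565.5 = 0.1596
  yellow: (179 − 188.5)² / 188.5 = 0.4788
χ² = 0.1596 + 0.4788 = 0.6384 ≈ 0.638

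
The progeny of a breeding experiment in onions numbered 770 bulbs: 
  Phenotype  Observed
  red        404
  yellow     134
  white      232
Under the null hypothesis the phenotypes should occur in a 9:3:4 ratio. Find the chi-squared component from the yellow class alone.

The 9:3:4 ratio has 16 parts, so with N = 770 the expected counts are:
  red: 770 × 9/16 = 433.125
  yellow: 770 × 3/16 = 144.375
  white: 770 × 4/16 = 192.5
Contribution of yellow: (134 − 144.375)² / 144.375 = 0.7456

0.746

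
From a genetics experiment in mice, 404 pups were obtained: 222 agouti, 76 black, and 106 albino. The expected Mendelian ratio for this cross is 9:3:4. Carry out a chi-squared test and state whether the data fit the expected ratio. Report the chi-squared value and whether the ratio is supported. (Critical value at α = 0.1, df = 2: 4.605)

0.370; consistent

Under the 9:3:4 hypothesis (Σ ratio = 16, N = 404):
  agouti: 404 × 9/16 = 227.25
  black: 404 × 3/16 = 75.75
  albino: 404 × 4/16 = 101
χ² = Σ (O − E)² / E
  agouti: (222 − 227.25)² / 227.25 = 0.1213
  black: (76 − 75.75)² / 75.75 = 0.0008
  albino: (106 − 101)² / 101 = 0.2475
χ² = 0.1213 + 0.0008 + 0.2475 = 0.3696 ≈ 0.370
Degrees of freedom = 3 − 1 = 2; critical value at α = 0.1 is 4.605.
Since 0.370 < 4.605, we fail to reject the null hypothesis — the data are consistent with the 9:3:4 ratio.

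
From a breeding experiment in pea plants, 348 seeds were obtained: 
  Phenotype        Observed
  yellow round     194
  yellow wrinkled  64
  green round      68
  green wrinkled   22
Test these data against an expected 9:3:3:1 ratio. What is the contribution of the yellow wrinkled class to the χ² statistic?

0.024

Total ratio parts = 16. Expected numbers out of 348:
  yellow round: 348 × 9/16 = 195.75
  yellow wrinkled: 348 × 3/16 = 65.25
  green round: 348 × 3/16 = 65.25
  green wrinkled: 348 × 1/16 = 21.75
Contribution of yellow wrinkled: (64 − 65.25)² / 65.25 = 0.0239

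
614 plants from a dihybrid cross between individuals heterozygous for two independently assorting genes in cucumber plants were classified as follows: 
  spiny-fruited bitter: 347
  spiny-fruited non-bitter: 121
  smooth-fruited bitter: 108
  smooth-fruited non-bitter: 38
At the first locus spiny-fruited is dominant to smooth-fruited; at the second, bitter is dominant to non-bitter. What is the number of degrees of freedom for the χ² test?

A dihybrid F₂ with independent assortment and complete dominance at both loci gives a 9:3:3:1 phenotypic ratio.
A goodness-of-fit test with 4 phenotype classes has df = 4 − 1 = 3.

3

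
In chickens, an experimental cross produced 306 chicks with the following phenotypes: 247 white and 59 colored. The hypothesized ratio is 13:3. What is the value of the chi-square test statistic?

Total ratio parts = 16. Expected numbers out of 306:
  white: 306 × 13/16 = 248.625
  colored: 306 × 3/16 = 57.375
χ² = Σ (O − E)² / E
  white: (247 − 248.625)² / 248.625 = 0.0106
  colored: (59 − 57.375)² / 57.375 = 0.0460
χ² = 0.0106 + 0.0460 = 0.0566 ≈ 0.057

0.057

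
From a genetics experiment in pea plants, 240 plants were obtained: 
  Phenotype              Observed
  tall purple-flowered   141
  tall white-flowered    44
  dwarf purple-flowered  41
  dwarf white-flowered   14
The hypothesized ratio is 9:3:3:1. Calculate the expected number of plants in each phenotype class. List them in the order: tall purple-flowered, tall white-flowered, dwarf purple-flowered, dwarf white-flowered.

Under the 9:3:3:1 hypothesis (Σ ratio = 16, N = 240):
  tall purple-flowered: 240 × 9/16 = 135
  tall white-flowered: 240 × 3/16 = 45
  dwarf purple-flowered: 240 × 3/16 = 45
  dwarf white-flowered: 240 × 1/16 = 15

135, 45, 45, 15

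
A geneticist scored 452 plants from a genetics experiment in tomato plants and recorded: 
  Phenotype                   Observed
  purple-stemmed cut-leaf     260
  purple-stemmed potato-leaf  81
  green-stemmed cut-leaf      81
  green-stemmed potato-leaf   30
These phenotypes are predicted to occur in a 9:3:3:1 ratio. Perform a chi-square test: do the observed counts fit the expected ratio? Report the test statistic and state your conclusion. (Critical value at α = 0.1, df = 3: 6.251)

The 9:3:3:1 ratio has 16 parts, so with N = 452 the expected counts are:
  purple-stemmed cut-leaf: 452 × 9/16 = 254.25
  purple-stemmed potato-leaf: 452 × 3/16 = 84.75
  green-stemmed cut-leaf: 452 × 3/16 = 84.75
  green-stemmed potato-leaf: 452 × 1/16 = 28.25
χ² = Σ (O − E)² / E
  purple-stemmed cut-leaf: (260 − 254.25)² / 254.25 = 0.1300
  purple-stemmed potato-leaf: (81 − 84.75)² / 84.75 = 0.1659
  green-stemmed cut-leaf: (81 − 84.75)² / 84.75 = 0.1659
  green-stemmed potato-leaf: (30 − 28.25)² / 28.25 = 0.1084
χ² = 0.1300 + 0.1659 + 0.1659 + 0.1084 = 0.5702 ≈ 0.570
Degrees of freedom = 4 − 1 = 3; critical value at α = 0.1 is 6.251.
Since 0.570 < 6.251, we fail to reject the null hypothesis — the data are consistent with the 9:3:3:1 ratio.

0.570; consistent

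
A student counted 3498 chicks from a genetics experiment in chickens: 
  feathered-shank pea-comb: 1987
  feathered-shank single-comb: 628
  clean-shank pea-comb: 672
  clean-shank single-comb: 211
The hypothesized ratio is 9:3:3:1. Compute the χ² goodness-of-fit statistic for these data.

2.038

Under the 9:3:3:1 hypothesis (Σ ratio = 16, N = 3498):
  feathered-shank pea-comb: 3498 × 9/16 = 1967.625
  feathered-shank single-comb: 3498 × 3/16 = 655.875
  clean-shank pea-comb: 3498 × 3/16 = 655.875
  clean-shank single-comb: 3498 × 1/16 = 218.625
χ² = Σ (O − E)² / E
  feathered-shank pea-comb: (1987 − 1967.625)² / 1967.625 = 0.1908
  feathered-shank single-comb: (628 − 655.875)² / 655.875 = 1.1847
  clean-shank pea-comb: (672 − 655.875)² / 655.875 = 0.3964
  clean-shank single-comb: (211 − 218.625)² / 218.625 = 0.2659
χ² = 0.1908 + 1.1847 + 0.3964 + 0.2659 = 2.0378 ≈ 2.038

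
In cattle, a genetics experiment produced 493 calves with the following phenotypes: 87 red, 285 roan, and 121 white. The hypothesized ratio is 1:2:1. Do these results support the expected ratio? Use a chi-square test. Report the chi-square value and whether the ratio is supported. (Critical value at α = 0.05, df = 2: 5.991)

Total ratio parts = 4. Expected numbers out of 493:
  red: 493 × 1/4 = 123.25
  roan: 493 × 2/4 = 246.5
  white: 493 × 1/4 = 123.25
χ² = Σ (O − E)² / E
  red: (87 − 123.25)² / 123.25 = 10.6618
  roan: (285 − 246.5)² / 246.5 = 6.0132
  white: (121 − 123.25)² / 123.25 = 0.0411
χ² = 10.6618 + 6.0132 + 0.0411 = 16.7161 ≈ 16.716
Degrees of freedom = 3 − 1 = 2; critical value at α = 0.05 is 5.991.
Since 16.716 > 5.991, we reject the null hypothesis — the data do not fit the 1:2:1 ratio.

16.716; not consistent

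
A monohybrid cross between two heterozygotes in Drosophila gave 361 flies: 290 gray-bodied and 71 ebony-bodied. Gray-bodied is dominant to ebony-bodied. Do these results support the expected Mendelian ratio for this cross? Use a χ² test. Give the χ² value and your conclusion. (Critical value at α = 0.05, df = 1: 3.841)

5.475; not consistent

For a monohybrid cross between heterozygotes with complete dominance, the expected phenotypic ratio is 3:1.
Expected counts for N = 361 under a 3:1 ratio (total parts = 4):
  gray-bodied: 361 × 3/4 = 270.75
  ebony-bodied: 361 × 1/4 = 90.25
χ² = Σ (O − E)² / E
  gray-bodied: (290 − 270.75)² / 270.75 = 1.3687
  ebony-bodied: (71 − 90.25)² / 90.25 = 4.1060
χ² = 1.3687 + 4.1060 = 5.4747 ≈ 5.475
Degrees of freedom = 2 − 1 = 1; critical value at α = 0.05 is 3.841.
Since 5.475 > 3.841, we reject the null hypothesis — the data do not fit the 3:1 ratio.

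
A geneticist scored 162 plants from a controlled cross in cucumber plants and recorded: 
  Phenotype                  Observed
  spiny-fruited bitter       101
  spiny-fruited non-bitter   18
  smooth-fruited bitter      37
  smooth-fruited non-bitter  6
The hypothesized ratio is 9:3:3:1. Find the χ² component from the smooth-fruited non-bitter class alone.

Expected counts for N = 162 under a 9:3:3:1 ratio (total parts = 16):
  spiny-fruited bitter: 162 × 9/16 = 91.125
  spiny-fruited non-bitter: 162 × 3/16 = 30.375
  smooth-fruited bitter: 162 × 3/16 = 30.375
  smooth-fruited non-bitter: 162 × 1/16 = 10.125
Contribution of smooth-fruited non-bitter: (6 − 10.125)² / 10.125 = 1.6806

1.681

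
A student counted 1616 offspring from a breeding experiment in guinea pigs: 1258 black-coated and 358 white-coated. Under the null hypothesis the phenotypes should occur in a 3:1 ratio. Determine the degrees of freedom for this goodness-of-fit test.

A goodness-of-fit test with 2 phenotype classes has df = 2 − 1 = 1.

1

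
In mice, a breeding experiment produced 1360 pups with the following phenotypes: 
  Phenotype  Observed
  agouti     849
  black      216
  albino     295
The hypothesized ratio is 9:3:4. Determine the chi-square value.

The 9:3:4 ratio has 16 parts, so with N = 1360 the expected counts are:
  agouti: 1360 × 9/16 = 765
  black: 1360 × 3/16 = 255
  albino: 1360 × 4/16 = 340
χ² = Σ (O − E)² / E
  agouti: (849 − 765)² / 765 = 9.2235
  black: (216 − 255)² / 255 = 5.9647
  albino: (295 − 340)² / 340 = 5.9559
χ² = 9.2235 + 5.9647 + 5.9559 = 21.1441 ≈ 21.144

21.144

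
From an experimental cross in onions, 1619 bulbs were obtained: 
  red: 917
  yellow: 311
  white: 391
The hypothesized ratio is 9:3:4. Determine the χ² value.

0.693

Total ratio parts = 16. Expected numbers out of 1619:
  red: 1619 × 9/16 = 910.6875
  yellow: 1619 × 3/16 = 303.5625
  white: 1619 × 4/16 = 404.75
χ² = Σ (O − E)² / E
  red: (917 − 910.6875)² / 910.6875 = 0.0438
  yellow: (311 − 303.5625)² / 303.5625 = 0.1822
  white: (391 − 404.75)² / 404.75 = 0.4671
χ² = 0.0438 + 0.1822 + 0.4671 = 0.6931 ≈ 0.693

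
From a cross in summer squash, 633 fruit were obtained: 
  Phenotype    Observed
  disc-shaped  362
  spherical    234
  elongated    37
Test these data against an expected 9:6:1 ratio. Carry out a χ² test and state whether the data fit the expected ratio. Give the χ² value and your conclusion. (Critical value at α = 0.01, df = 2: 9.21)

0.313; consistent

Expected counts for N = 633 under a 9:6:1 ratio (total parts = 16):
  disc-shaped: 633 × 9/16 = 356.0625
  spherical: 633 × 6/16 = 237.375
  elongated: 633 × 1/16 = 39.5625
χ² = Σ (O − E)² / E
  disc-shaped: (362 − 356.0625)² / 356.0625 = 0.0990
  spherical: (234 − 237.375)² / 237.375 = 0.0480
  elongated: (37 − 39.5625)² / 39.5625 = 0.1660
χ² = 0.0990 + 0.0480 + 0.1660 = 0.313
Degrees of freedom = 3 − 1 = 2; critical value at α = 0.01 is 9.21.
Since 0.313 < 9.21, we fail to reject the null hypothesis — the data are consistent with the 9:6:1 ratio.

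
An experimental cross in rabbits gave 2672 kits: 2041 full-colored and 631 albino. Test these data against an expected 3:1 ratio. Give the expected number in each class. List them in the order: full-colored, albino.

Under the 3:1 hypothesis (Σ ratio = 4, N = 2672):
  full-colored: 2672 × 3/4 = 2004
  albino: 2672 × 1/4 = 668

2004, 668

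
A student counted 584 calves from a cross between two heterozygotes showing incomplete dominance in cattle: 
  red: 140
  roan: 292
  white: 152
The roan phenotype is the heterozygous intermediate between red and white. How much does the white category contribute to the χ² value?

0.247

With incomplete dominance, a heterozygote × heterozygote cross gives a 1:2:1 phenotypic ratio.
Under the 1:2:1 hypothesis (Σ ratio = 4, N = 584):
  red: 584 × 1/4 = 146
  roan: 584 × 2/4 = 292
  white: 584 × 1/4 = 146
Contribution of white: (152 − 146)² / 146 = 0.2466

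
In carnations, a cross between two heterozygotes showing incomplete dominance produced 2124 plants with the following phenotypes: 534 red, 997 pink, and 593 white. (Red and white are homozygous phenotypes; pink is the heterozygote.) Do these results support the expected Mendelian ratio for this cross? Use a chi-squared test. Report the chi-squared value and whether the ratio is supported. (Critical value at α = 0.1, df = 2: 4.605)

With incomplete dominance, a heterozygote × heterozygote cross gives a 1:2:1 phenotypic ratio.
Expected counts for N = 2124 under a 1:2:1 ratio (total parts = 4):
  red: 2124 × 1/4 = 531
  pink: 2124 × 2/4 = 1062
  white: 2124 × 1/4 = 531
χ² = Σ (O − E)² / E
  red: (534 − 531)² / 531 = 0.0169
  pink: (997 − 1062)² / 1062 = 3.9783
  white: (593 − 531)² / 531 = 7.2392
χ² = 0.0169 + 3.9783 + 7.2392 = 11.2344 ≈ 11.234
Degrees of freedom = 3 − 1 = 2; critical value at α = 0.1 is 4.605.
Since 11.234 > 4.605, we reject the null hypothesis — the data do not fit the 1:2:1 ratio.

11.234; not consistent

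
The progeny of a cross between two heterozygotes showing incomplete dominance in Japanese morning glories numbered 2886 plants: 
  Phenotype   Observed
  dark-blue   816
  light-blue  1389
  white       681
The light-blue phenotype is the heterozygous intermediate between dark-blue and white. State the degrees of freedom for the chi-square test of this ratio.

With incomplete dominance, a heterozygote × heterozygote cross gives a 1:2:1 phenotypic ratio.
A goodness-of-fit test with 3 phenotype classes has df = 3 − 1 = 2.

2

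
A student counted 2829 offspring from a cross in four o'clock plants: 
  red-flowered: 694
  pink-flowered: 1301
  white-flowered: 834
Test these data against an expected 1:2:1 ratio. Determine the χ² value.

32.071

Under the 1:2:1 hypothesis (Σ ratio = 4, N = 2829):
  red-flowered: 2829 × 1/4 = 707.25
  pink-flowered: 2829 × 2/4 = 1414.5
  white-flowered: 2829 × 1/4 = 707.25
χ² = Σ (O − E)² / E
  red-flowered: (694 − 707.25)² / 707.25 = 0.2482
  pink-flowered: (1301 − 1414.5)² / 1414.5 = 9.1073
  white-flowered: (834 − 707.25)² / 707.25 = 22.7155
χ² = 0.2482 + 9.1073 + 22.7155 = 32.071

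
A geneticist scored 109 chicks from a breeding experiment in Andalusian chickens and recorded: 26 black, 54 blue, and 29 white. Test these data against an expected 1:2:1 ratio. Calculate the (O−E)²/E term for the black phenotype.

0.057

Expected counts for N = 109 under a 1:2:1 ratio (total parts = 4):
  black: 109 × 1/4 = 27.25
  blue: 109 × 2/4 = 54.5
  white: 109 × 1/4 = 27.25
Contribution of black: (26 − 27.25)² / 27.25 = 0.0573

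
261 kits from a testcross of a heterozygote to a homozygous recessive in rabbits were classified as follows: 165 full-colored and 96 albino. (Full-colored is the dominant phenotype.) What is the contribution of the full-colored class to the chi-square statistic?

9.121

A testcross of a heterozygote (Aa × aa) gives a 1:1 phenotypic ratio.
Under the 1:1 hypothesis (Σ ratio = 2, N = 261):
  full-colored: 261 × 1/2 = 130.5
  albino: 261 × 1/2 = 130.5
Contribution of full-colored: (165 − 130.5)² / 130.5 = 9.1207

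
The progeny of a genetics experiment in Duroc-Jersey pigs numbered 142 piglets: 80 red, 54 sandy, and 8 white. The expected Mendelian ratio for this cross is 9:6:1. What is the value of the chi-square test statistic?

0.097

Under the 9:6:1 hypothesis (Σ ratio = 16, N = 142):
  red: 142 × 9/16 = 79.875
  sandy: 142 × 6/16 = 53.25
  white: 142 × 1/16 = 8.875
χ² = Σ (O − E)² / E
  red: (80 − 79.875)² / 79.875 = 0.0002
  sandy: (54 − 53.25)² / 53.25 = 0.0106
  white: (8 − 8.875)² / 8.875 = 0.0863
χ² = 0.0002 + 0.0106 + 0.0863 = 0.0971 ≈ 0.097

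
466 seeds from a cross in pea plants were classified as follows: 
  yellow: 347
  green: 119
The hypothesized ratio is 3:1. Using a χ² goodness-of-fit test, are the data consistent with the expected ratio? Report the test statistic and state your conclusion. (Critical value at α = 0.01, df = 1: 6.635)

0.072; consistent

Under the 3:1 hypothesis (Σ ratio = 4, N = 466):
  yellow: 466 × 3/4 = 349.5
  green: 466 × 1/4 = 116.5
χ² = Σ (O − E)² / E
  yellow: (347 − 349.5)² / 349.5 = 0.0179
  green: (119 − 116.5)² / 116.5 = 0.0536
χ² = 0.0179 + 0.0536 = 0.0715 ≈ 0.072
Degrees of freedom = 2 − 1 = 1; critical value at α = 0.01 is 6.635.
Since 0.072 < 6.635, we fail to reject the null hypothesis — the data are consistent with the 3:1 ratio.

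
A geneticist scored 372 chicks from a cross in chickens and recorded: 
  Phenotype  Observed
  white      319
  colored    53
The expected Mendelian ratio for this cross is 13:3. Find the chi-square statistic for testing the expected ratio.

Under the 13:3 hypothesis (Σ ratio = 16, N = 372):
  white: 372 × 13/16 = 302.25
  colored: 372 × 3/16 = 69.75
χ² = Σ (O − E)² / E
  white: (319 − 302.25)² / 302.25 = 0.9282
  colored: (53 − 69.75)² / 69.75 = 4.0224
χ² = 0.9282 + 4.0224 = 4.9506 ≈ 4.951

4.951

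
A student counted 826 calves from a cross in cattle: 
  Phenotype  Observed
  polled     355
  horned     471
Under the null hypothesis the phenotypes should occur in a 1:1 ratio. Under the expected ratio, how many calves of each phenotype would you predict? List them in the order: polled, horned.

413, 413

Total ratio parts = 2. Expected numbers out of 826:
  polled: 826 × 1/2 = 413
  horned: 826 × 1/2 = 413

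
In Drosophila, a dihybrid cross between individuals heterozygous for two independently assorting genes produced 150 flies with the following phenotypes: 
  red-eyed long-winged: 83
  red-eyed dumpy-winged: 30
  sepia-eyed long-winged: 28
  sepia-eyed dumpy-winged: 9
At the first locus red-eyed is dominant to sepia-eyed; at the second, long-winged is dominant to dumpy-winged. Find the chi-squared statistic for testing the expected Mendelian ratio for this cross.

A dihybrid F₂ with independent assortment and complete dominance at both loci gives a 9:3:3:1 phenotypic ratio.
Expected counts for N = 150 under a 9:3:3:1 ratio (total parts = 16):
  red-eyed long-winged: 150 × 9/16 = 84.375
  red-eyed dumpy-winged: 150 × 3/16 = 28.125
  sepia-eyed long-winged: 150 × 3/16 = 28.125
  sepia-eyed dumpy-winged: 150 × 1/16 = 9.375
χ² = Σ (O − E)² / E
  red-eyed long-winged: (83 − 84.375)² / 84.375 = 0.0224
  red-eyed dumpy-winged: (30 − 28.125)² / 28.125 = 0.1250
  sepia-eyed long-winged: (28 − 28.125)² / 28.125 = 0.0006
  sepia-eyed dumpy-winged: (9 − 9.375)² / 9.375 = 0.0150
χ² = 0.0224 + 0.1250 + 0.0006 + 0.0150 = 0.163

0.163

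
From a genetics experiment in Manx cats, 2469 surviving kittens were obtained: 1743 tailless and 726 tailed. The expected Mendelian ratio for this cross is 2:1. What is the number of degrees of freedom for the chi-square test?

1

A goodness-of-fit test with 2 phenotype classes has df = 2 − 1 = 1.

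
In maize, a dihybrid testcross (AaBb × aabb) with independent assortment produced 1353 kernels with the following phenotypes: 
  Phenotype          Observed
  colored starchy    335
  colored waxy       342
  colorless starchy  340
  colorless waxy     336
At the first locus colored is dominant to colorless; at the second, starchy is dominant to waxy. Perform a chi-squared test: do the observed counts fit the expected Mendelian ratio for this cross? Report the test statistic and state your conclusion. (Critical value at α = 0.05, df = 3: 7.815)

A dihybrid testcross with independent assortment gives a 1:1:1:1 ratio.
Under the 1:1:1:1 hypothesis (Σ ratio = 4, N = 1353):
  colored starchy: 1353 × 1/4 = 338.25
  colored waxy: 1353 × 1/4 = 338.25
  colorless starchy: 1353 × 1/4 = 338.25
  colorless waxy: 1353 × 1/4 = 338.25
χ² = Σ (O − E)² / E
  colored starchy: (335 − 338.25)² / 338.25 = 0.0312
  colored waxy: (342 − 338.25)² / 338.25 = 0.0416
  colorless starchy: (340 − 338.25)² / 338.25 = 0.0091
  colorless waxy: (336 − 338.25)² / 338.25 = 0.0150
χ² = 0.0312 + 0.0416 + 0.0091 + 0.0150 = 0.0969 ≈ 0.097
Degrees of freedom = 4 − 1 = 3; critical value at α = 0.05 is 7.815.
Since 0.097 < 7.815, we fail to reject the null hypothesis — the data are consistent with the 1:1:1:1 ratio.

0.097; consistent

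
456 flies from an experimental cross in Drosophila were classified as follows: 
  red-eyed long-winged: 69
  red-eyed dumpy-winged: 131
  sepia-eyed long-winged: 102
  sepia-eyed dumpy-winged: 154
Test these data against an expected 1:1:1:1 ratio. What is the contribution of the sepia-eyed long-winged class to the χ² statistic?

1.263

The 1:1:1:1 ratio has 4 parts, so with N = 456 the expected counts are:
  red-eyed long-winged: 456 × 1/4 = 114
  red-eyed dumpy-winged: 456 × 1/4 = 114
  sepia-eyed long-winged: 456 × 1/4 = 114
  sepia-eyed dumpy-winged: 456 × 1/4 = 114
Contribution of sepia-eyed long-winged: (102 − 114)² / 114 = 1.2632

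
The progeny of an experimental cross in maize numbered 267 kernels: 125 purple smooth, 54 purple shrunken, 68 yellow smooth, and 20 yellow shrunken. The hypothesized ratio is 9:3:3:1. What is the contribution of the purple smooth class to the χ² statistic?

4.224

Expected counts for N = 267 under a 9:3:3:1 ratio (total parts = 16):
  purple smooth: 267 × 9/16 = 150.1875
  purple shrunken: 267 × 3/16 = 50.0625
  yellow smooth: 267 × 3/16 = 50.0625
  yellow shrunken: 267 × 1/16 = 16.6875
Contribution of purple smooth: (125 − 150.1875)² / 150.1875 = 4.2241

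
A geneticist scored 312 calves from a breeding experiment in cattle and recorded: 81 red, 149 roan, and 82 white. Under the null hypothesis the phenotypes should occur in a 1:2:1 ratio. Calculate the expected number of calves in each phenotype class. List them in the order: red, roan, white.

78, 156, 78

Total ratio parts = 4. Expected numbers out of 312:
  red: 312 × 1/4 = 78
  roan: 312 × 2/4 = 156
  white: 312 × 1/4 = 78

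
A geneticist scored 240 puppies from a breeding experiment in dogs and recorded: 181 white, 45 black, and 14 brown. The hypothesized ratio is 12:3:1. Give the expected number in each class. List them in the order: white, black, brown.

180, 45, 15

Expected counts for N = 240 under a 12:3:1 ratio (total parts = 16):
  white: 240 × 12/16 = 180
  black: 240 × 3/16 = 45
  brown: 240 × 1/16 = 15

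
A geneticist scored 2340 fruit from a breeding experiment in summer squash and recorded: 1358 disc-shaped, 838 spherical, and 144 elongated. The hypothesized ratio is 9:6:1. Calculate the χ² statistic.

3.137

Under the 9:6:1 hypothesis (Σ ratio = 16, N = 2340):
  disc-shaped: 2340 × 9/16 = 1316.25
  spherical: 2340 × 6/16 = 877.5
  elongated: 2340 × 1/16 = 146.25
χ² = Σ (O − E)² / E
  disc-shaped: (1358 − 1316.25)² / 1316.25 = 1.3243
  spherical: (838 − 877.5)² / 877.5 = 1.7781
  elongated: (144 − 146.25)² / 146.25 = 0.0346
χ² = 1.3243 + 1.7781 + 0.0346 = 3.137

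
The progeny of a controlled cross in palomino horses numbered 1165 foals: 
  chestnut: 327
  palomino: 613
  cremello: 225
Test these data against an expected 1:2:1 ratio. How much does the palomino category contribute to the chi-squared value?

Under the 1:2:1 hypothesis (Σ ratio = 4, N = 1165):
  chestnut: 1165 × 1/4 = 291.25
  palomino: 1165 × 2/4 = 582.5
  cremello: 1165 × 1/4 = 291.25
Contribution of palomino: (613 − 582.5)² / 582.5 = 1.5970

1.597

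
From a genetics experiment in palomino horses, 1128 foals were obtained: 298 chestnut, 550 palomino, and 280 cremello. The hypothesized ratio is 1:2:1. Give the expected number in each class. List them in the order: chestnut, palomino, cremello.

282, 564, 282

The 1:2:1 ratio has 4 parts, so with N = 1128 the expected counts are:
  chestnut: 1128 × 1/4 = 282
  palomino: 1128 × 2/4 = 564
  cremello: 1128 × 1/4 = 282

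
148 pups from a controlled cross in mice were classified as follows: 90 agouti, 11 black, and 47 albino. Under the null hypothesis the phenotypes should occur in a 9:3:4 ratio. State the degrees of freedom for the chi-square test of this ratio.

2

A goodness-of-fit test with 3 phenotype classes has df = 3 − 1 = 2.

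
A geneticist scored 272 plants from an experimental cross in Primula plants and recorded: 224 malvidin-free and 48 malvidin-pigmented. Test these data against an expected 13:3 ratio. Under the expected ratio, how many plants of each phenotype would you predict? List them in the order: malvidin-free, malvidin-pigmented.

221, 51

Expected counts for N = 272 under a 13:3 ratio (total parts = 16):
  malvidin-free: 272 × 13/16 = 221
  malvidin-pigmented: 272 × 3/16 = 51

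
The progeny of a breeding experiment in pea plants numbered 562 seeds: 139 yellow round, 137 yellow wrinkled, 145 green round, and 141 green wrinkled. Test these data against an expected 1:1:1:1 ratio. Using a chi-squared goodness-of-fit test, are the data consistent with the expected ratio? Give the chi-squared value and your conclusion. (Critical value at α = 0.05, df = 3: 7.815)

Total ratio parts = 4. Expected numbers out of 562:
  yellow round: 562 × 1/4 = 140.5
  yellow wrinkled: 562 × 1/4 = 140.5
  green round: 562 × 1/4 = 140.5
  green wrinkled: 562 × 1/4 = 140.5
χ² = Σ (O − E)² / E
  yellow round: (139 − 140.5)² / 140.5 = 0.0160
  yellow wrinkled: (137 − 140.5)² / 140.5 = 0.0872
  green round: (145 − 140.5)² / 140.5 = 0.1441
  green wrinkled: (141 − 140.5)² / 140.5 = 0.0018
χ² = 0.0160 + 0.0872 + 0.1441 + 0.0018 = 0.2491 ≈ 0.249
Degrees of freedom = 4 − 1 = 3; critical value at α = 0.05 is 7.815.
Since 0.249 < 7.815, we fail to reject the null hypothesis — the data are consistent with the 1:1:1:1 ratio.

0.249; consistent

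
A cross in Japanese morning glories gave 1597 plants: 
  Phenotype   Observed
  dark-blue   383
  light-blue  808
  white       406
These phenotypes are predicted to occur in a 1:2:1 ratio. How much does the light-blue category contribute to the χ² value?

0.113

Under the 1:2:1 hypothesis (Σ ratio = 4, N = 1597):
  dark-blue: 1597 × 1/4 = 399.25
  light-blue: 1597 × 2/4 = 798.5
  white: 1597 × 1/4 = 399.25
Contribution of light-blue: (808 − 798.5)² / 798.5 = 0.1130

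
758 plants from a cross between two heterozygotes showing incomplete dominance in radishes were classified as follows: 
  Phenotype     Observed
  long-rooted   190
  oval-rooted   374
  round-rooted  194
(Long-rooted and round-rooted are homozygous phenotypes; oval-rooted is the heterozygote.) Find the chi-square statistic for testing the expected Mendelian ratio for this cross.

0.174

With incomplete dominance, a heterozygote × heterozygote cross gives a 1:2:1 phenotypic ratio.
Expected counts for N = 758 under a 1:2:1 ratio (total parts = 4):
  long-rooted: 758 × 1/4 = 189.5
  oval-rooted: 758 × 2/4 = 379
  round-rooted: 758 × 1/4 = 189.5
χ² = Σ (O − E)² / E
  long-rooted: (190 − 189.5)² / 189.5 = 0.0013
  oval-rooted: (374 − 379)² / 379 = 0.0660
  round-rooted: (194 − 189.5)² / 189.5 = 0.1069
χ² = 0.0013 + 0.0660 + 0.1069 = 0.1742 ≈ 0.174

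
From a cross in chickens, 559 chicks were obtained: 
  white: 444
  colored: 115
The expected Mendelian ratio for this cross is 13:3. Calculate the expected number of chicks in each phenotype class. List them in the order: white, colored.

Expected counts for N = 559 under a 13:3 ratio (total parts = 16):
  white: 559 × 13/16 = 454.1875
  colored: 559 × 3/16 = 104.8125

454.1875, 104.8125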